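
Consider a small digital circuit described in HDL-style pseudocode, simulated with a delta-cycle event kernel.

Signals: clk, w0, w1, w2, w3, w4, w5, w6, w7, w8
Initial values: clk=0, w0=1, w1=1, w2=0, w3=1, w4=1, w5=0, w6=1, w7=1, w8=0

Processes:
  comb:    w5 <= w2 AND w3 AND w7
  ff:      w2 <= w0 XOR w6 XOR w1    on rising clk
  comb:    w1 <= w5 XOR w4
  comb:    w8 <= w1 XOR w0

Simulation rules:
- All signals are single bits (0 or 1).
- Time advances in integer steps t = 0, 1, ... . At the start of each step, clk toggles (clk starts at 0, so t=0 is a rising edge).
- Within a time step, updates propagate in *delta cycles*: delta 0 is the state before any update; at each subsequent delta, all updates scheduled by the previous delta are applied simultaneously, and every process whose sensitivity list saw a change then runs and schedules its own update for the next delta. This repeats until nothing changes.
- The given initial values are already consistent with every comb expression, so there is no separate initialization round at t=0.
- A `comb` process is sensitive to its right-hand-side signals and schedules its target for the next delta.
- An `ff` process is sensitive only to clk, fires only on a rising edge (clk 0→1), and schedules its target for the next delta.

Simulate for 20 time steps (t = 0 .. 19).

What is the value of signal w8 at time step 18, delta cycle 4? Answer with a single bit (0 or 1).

1

[bits: w4,w5,w2,w0,w1,w7,w3,w8,clk,w6]
t=0: Δ0=1001111001 Δ1=1001111011 Δ2=1011111011 Δ3=1111111011 Δ4=1111011011 Δ5=1111011111 | 5Δ
t=1: Δ0=1111011111 Δ1=1111011101 | 1Δ
t=2: Δ0=1111011101 Δ1=1111011111 Δ2=1101011111 Δ3=1001011111 Δ4=1001111111 Δ5=1001111011 | 5Δ
t=3: Δ0=1001111011 Δ1=1001111001 | 1Δ
t=4: Δ0=1001111001 Δ1=1001111011 Δ2=1011111011 Δ3=1111111011 Δ4=1111011011 Δ5=1111011111 | 5Δ
t=5: Δ0=1111011111 Δ1=1111011101 | 1Δ
t=6: Δ0=1111011101 Δ1=1111011111 Δ2=1101011111 Δ3=1001011111 Δ4=1001111111 Δ5=1001111011 | 5Δ
t=7: Δ0=1001111011 Δ1=1001111001 | 1Δ
t=8: Δ0=1001111001 Δ1=1001111011 Δ2=1011111011 Δ3=1111111011 Δ4=1111011011 Δ5=1111011111 | 5Δ
t=9: Δ0=1111011111 Δ1=1111011101 | 1Δ
t=10: Δ0=1111011101 Δ1=1111011111 Δ2=1101011111 Δ3=1001011111 Δ4=1001111111 Δ5=1001111011 | 5Δ
t=11: Δ0=1001111011 Δ1=1001111001 | 1Δ
t=12: Δ0=1001111001 Δ1=1001111011 Δ2=1011111011 Δ3=1111111011 Δ4=1111011011 Δ5=1111011111 | 5Δ
t=13: Δ0=1111011111 Δ1=1111011101 | 1Δ
t=14: Δ0=1111011101 Δ1=1111011111 Δ2=1101011111 Δ3=1001011111 Δ4=1001111111 Δ5=1001111011 | 5Δ
t=15: Δ0=1001111011 Δ1=1001111001 | 1Δ
t=16: Δ0=1001111001 Δ1=1001111011 Δ2=1011111011 Δ3=1111111011 Δ4=1111011011 Δ5=1111011111 | 5Δ
t=17: Δ0=1111011111 Δ1=1111011101 | 1Δ
t=18: Δ0=1111011101 Δ1=1111011111 Δ2=1101011111 Δ3=1001011111 Δ4=1001111111 Δ5=1001111011 | 5Δ
t=19: Δ0=1001111011 Δ1=1001111001 | 1Δ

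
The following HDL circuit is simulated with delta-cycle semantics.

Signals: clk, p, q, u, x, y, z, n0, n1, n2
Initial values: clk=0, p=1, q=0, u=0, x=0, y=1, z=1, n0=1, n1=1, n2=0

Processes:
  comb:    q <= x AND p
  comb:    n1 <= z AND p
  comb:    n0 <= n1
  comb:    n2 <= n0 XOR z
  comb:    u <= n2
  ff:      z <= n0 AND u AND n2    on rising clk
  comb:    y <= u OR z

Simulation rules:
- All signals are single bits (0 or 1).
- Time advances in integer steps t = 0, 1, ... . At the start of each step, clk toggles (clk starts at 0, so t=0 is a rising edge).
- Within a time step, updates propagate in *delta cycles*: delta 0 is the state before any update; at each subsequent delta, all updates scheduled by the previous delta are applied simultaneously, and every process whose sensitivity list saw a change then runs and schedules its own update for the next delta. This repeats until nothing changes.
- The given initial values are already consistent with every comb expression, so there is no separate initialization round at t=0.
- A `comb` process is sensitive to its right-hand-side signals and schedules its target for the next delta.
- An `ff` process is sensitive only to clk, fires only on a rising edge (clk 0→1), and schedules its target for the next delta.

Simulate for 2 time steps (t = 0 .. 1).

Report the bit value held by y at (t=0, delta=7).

t0.Δ0 n0=1 x=0 u=0 clk=0 y=1 q=0 z=1 n1=1 p=1 n2=0
t0.Δ1 n0=1 x=0 u=0 clk=1 y=1 q=0 z=1 n1=1 p=1 n2=0
t0.Δ2 n0=1 x=0 u=0 clk=1 y=1 q=0 z=0 n1=1 p=1 n2=0
t0.Δ3 n0=1 x=0 u=0 clk=1 y=0 q=0 z=0 n1=0 p=1 n2=1
t0.Δ4 n0=0 x=0 u=1 clk=1 y=0 q=0 z=0 n1=0 p=1 n2=1
t0.Δ5 n0=0 x=0 u=1 clk=1 y=1 q=0 z=0 n1=0 p=1 n2=0
t0.Δ6 n0=0 x=0 u=0 clk=1 y=1 q=0 z=0 n1=0 p=1 n2=0
t0.Δ7 n0=0 x=0 u=0 clk=1 y=0 q=0 z=0 n1=0 p=1 n2=0
t1.Δ0 n0=0 x=0 u=0 clk=1 y=0 q=0 z=0 n1=0 p=1 n2=0
t1.Δ1 n0=0 x=0 u=0 clk=0 y=0 q=0 z=0 n1=0 p=1 n2=0

0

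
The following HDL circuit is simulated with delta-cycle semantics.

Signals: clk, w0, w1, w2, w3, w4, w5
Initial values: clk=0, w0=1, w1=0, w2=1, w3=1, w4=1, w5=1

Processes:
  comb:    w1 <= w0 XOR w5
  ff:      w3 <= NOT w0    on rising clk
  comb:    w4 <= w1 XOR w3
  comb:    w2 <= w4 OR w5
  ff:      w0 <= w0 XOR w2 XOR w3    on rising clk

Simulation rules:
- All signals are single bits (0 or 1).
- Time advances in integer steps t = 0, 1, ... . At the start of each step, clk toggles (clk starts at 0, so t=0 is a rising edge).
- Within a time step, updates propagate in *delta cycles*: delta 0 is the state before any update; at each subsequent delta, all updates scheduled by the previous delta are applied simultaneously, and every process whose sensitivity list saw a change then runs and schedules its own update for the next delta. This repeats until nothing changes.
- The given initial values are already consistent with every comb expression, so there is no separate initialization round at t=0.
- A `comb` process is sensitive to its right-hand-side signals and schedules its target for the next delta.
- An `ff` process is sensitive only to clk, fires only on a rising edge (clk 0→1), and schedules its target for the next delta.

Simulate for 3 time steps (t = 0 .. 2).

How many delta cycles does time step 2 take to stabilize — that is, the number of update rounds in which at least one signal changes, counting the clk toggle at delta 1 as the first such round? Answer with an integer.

4

[bits: clk,w0,w3,w1,w5,w4,w2]
t=0: Δ0=0110111 Δ1=1110111 Δ2=1100111 Δ3=1100101 | 3Δ
t=1: Δ0=1100101 Δ1=0100101 | 1Δ
t=2: Δ0=0100101 Δ1=1100101 Δ2=1000101 Δ3=1001101 Δ4=1001111 | 4Δ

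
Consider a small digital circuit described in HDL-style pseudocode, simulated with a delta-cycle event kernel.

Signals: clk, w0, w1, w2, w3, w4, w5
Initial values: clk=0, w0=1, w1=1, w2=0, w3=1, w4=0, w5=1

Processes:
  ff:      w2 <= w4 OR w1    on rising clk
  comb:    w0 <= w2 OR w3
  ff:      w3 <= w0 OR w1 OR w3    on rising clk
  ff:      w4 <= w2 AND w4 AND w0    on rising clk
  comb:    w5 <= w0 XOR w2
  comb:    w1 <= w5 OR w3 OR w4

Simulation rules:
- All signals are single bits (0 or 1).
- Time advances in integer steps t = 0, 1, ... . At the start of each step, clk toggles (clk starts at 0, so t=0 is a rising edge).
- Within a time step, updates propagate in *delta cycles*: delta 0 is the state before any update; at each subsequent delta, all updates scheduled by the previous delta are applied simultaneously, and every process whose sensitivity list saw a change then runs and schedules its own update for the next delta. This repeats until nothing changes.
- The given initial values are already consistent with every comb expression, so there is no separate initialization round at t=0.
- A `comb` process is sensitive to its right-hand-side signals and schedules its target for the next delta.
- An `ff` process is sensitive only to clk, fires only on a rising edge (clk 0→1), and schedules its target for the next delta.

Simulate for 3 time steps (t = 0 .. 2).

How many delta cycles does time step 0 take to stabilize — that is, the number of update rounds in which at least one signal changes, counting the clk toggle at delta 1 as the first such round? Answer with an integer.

t=0 Δ0: w0=1 clk=0 w5=1 w4=0 w3=1 w2=0 w1=1
  Δ1: clk:0→1
  Δ2: w2:0→1
  Δ3: w5:1→0
  (3Δ to stable)
t=1 Δ0: w0=1 clk=1 w5=0 w4=0 w3=1 w2=1 w1=1
  Δ1: clk:1→0
  (1Δ to stable)
t=2 Δ0: w0=1 clk=0 w5=0 w4=0 w3=1 w2=1 w1=1
  Δ1: clk:0→1
  (1Δ to stable)

3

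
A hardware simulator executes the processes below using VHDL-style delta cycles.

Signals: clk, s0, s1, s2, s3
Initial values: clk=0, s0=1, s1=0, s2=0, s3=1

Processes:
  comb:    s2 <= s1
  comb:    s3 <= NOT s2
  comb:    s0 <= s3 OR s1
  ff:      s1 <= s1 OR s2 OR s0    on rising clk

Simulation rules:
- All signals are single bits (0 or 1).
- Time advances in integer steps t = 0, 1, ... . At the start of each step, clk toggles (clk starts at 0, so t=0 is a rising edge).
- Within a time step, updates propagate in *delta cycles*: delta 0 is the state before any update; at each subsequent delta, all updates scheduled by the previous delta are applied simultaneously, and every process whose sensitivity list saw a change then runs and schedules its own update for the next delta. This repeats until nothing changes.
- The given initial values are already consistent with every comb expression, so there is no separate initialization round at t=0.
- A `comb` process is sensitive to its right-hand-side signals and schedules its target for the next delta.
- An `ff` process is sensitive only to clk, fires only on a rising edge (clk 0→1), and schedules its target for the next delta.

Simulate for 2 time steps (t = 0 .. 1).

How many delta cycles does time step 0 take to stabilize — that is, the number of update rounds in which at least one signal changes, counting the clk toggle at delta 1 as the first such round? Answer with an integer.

t=0 Δ0: s0=1 s3=1 s2=0 s1=0 clk=0
  Δ1: clk:0→1
  Δ2: s1:0→1
  Δ3: s2:0→1
  Δ4: s3:1→0
  (4Δ to stable)
t=1 Δ0: s0=1 s3=0 s2=1 s1=1 clk=1
  Δ1: clk:1→0
  (1Δ to stable)

4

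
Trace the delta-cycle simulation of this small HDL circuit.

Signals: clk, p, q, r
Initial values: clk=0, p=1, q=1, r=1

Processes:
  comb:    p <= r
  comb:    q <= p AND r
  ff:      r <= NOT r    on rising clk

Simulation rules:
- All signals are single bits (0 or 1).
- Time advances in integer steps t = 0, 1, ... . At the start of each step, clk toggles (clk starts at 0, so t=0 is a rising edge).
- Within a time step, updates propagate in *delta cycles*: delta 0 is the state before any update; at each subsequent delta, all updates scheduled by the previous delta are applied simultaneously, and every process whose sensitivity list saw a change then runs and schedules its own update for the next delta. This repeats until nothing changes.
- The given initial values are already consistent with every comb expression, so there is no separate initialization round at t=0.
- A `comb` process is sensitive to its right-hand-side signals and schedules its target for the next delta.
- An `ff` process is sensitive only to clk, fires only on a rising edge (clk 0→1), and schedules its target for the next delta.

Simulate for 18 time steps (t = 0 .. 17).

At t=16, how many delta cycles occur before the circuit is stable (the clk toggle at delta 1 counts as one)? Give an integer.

[bits: q,r,p,clk]
t=0: Δ0=1110 Δ1=1111 Δ2=1011 Δ3=0001 | 3Δ
t=1: Δ0=0001 Δ1=0000 | 1Δ
t=2: Δ0=0000 Δ1=0001 Δ2=0101 Δ3=0111 Δ4=1111 | 4Δ
t=3: Δ0=1111 Δ1=1110 | 1Δ
t=4: Δ0=1110 Δ1=1111 Δ2=1011 Δ3=0001 | 3Δ
t=5: Δ0=0001 Δ1=0000 | 1Δ
t=6: Δ0=0000 Δ1=0001 Δ2=0101 Δ3=0111 Δ4=1111 | 4Δ
t=7: Δ0=1111 Δ1=1110 | 1Δ
t=8: Δ0=1110 Δ1=1111 Δ2=1011 Δ3=0001 | 3Δ
t=9: Δ0=0001 Δ1=0000 | 1Δ
t=10: Δ0=0000 Δ1=0001 Δ2=0101 Δ3=0111 Δ4=1111 | 4Δ
t=11: Δ0=1111 Δ1=1110 | 1Δ
t=12: Δ0=1110 Δ1=1111 Δ2=1011 Δ3=0001 | 3Δ
t=13: Δ0=0001 Δ1=0000 | 1Δ
t=14: Δ0=0000 Δ1=0001 Δ2=0101 Δ3=0111 Δ4=1111 | 4Δ
t=15: Δ0=1111 Δ1=1110 | 1Δ
t=16: Δ0=1110 Δ1=1111 Δ2=1011 Δ3=0001 | 3Δ
t=17: Δ0=0001 Δ1=0000 | 1Δ

3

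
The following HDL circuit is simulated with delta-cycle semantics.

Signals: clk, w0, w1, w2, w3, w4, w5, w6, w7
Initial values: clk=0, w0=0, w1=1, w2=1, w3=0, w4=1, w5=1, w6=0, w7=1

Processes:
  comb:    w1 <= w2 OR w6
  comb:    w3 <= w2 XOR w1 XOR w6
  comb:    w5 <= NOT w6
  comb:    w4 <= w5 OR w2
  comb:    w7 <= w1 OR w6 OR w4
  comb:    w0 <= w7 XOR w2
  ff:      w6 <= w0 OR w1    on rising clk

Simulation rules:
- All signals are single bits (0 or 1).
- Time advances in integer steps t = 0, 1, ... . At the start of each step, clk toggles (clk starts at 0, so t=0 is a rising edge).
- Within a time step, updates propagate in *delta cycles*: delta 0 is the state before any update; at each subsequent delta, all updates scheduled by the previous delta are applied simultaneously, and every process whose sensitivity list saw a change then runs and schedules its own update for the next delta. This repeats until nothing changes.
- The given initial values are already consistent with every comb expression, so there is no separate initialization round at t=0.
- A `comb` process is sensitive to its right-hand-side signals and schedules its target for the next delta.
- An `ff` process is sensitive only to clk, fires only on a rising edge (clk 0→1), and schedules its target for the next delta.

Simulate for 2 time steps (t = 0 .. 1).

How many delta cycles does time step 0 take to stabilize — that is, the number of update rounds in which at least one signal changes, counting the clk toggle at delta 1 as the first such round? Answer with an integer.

t0.Δ0 w5=1 w1=1 w3=0 w6=0 w7=1 w4=1 w2=1 w0=0 clk=0
t0.Δ1 w5=1 w1=1 w3=0 w6=0 w7=1 w4=1 w2=1 w0=0 clk=1
t0.Δ2 w5=1 w1=1 w3=0 w6=1 w7=1 w4=1 w2=1 w0=0 clk=1
t0.Δ3 w5=0 w1=1 w3=1 w6=1 w7=1 w4=1 w2=1 w0=0 clk=1
t1.Δ0 w5=0 w1=1 w3=1 w6=1 w7=1 w4=1 w2=1 w0=0 clk=1
t1.Δ1 w5=0 w1=1 w3=1 w6=1 w7=1 w4=1 w2=1 w0=0 clk=0

3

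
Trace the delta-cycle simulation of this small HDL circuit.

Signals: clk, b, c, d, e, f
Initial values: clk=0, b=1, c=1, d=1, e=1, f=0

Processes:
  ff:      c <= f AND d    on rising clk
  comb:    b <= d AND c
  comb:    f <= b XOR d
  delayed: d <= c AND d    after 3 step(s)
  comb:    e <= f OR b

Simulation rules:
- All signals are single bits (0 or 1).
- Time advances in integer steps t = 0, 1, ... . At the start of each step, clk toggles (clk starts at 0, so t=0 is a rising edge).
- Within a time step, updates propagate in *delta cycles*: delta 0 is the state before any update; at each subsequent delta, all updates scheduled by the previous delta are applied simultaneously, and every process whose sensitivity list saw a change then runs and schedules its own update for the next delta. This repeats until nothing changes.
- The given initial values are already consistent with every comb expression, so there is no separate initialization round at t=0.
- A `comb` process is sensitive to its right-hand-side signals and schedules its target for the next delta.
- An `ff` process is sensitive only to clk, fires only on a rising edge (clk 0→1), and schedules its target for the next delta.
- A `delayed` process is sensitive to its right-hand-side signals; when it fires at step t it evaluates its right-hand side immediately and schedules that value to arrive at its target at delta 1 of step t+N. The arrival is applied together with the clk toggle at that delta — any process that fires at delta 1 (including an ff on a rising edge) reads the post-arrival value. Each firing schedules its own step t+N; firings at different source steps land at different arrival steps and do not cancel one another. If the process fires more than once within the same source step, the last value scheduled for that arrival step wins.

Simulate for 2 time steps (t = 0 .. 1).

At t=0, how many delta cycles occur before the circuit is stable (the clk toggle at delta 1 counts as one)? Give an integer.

[bits: b,c,f,clk,e,d]
t=0: Δ0=110011 Δ1=110111 Δ2=100111 Δ3=000111 Δ4=001101 Δ5=001111 | 5Δ
t=1: Δ0=001111 Δ1=001011 | 1Δ

5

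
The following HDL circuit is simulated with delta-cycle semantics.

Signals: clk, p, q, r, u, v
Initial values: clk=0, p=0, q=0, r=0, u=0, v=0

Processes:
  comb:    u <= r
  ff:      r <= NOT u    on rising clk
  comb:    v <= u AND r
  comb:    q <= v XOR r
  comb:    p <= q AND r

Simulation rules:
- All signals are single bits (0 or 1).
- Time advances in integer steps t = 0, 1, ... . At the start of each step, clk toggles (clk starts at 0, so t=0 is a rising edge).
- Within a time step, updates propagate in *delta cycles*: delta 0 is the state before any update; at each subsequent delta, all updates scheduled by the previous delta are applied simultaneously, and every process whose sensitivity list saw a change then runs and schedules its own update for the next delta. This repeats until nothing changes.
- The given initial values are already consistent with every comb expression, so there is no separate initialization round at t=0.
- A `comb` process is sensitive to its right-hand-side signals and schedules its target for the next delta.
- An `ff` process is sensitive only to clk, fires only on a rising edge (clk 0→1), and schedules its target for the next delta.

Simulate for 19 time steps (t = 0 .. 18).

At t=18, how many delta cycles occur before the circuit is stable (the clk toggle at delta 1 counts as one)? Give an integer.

t=0 Δ0: clk=0 u=0 r=0 p=0 v=0 q=0
  Δ1: clk:0→1
  Δ2: r:0→1
  Δ3: u:0→1, q:0→1
  Δ4: p:0→1, v:0→1
  Δ5: q:1→0
  Δ6: p:1→0
  (6Δ to stable)
t=1 Δ0: clk=1 u=1 r=1 p=0 v=1 q=0
  Δ1: clk:1→0
  (1Δ to stable)
t=2 Δ0: clk=0 u=1 r=1 p=0 v=1 q=0
  Δ1: clk:0→1
  Δ2: r:1→0
  Δ3: u:1→0, v:1→0, q:0→1
  Δ4: q:1→0
  (4Δ to stable)
t=3 Δ0: clk=1 u=0 r=0 p=0 v=0 q=0
  Δ1: clk:1→0
  (1Δ to stable)
t=4 Δ0: clk=0 u=0 r=0 p=0 v=0 q=0
  Δ1: clk:0→1
  Δ2: r:0→1
  Δ3: u:0→1, q:0→1
  Δ4: p:0→1, v:0→1
  Δ5: q:1→0
  Δ6: p:1→0
  (6Δ to stable)
t=5 Δ0: clk=1 u=1 r=1 p=0 v=1 q=0
  Δ1: clk:1→0
  (1Δ to stable)
t=6 Δ0: clk=0 u=1 r=1 p=0 v=1 q=0
  Δ1: clk:0→1
  Δ2: r:1→0
  Δ3: u:1→0, v:1→0, q:0→1
  Δ4: q:1→0
  (4Δ to stable)
t=7 Δ0: clk=1 u=0 r=0 p=0 v=0 q=0
  Δ1: clk:1→0
  (1Δ to stable)
t=8 Δ0: clk=0 u=0 r=0 p=0 v=0 q=0
  Δ1: clk:0→1
  Δ2: r:0→1
  Δ3: u:0→1, q:0→1
  Δ4: p:0→1, v:0→1
  Δ5: q:1→0
  Δ6: p:1→0
  (6Δ to stable)
t=9 Δ0: clk=1 u=1 r=1 p=0 v=1 q=0
  Δ1: clk:1→0
  (1Δ to stable)
t=10 Δ0: clk=0 u=1 r=1 p=0 v=1 q=0
  Δ1: clk:0→1
  Δ2: r:1→0
  Δ3: u:1→0, v:1→0, q:0→1
  Δ4: q:1→0
  (4Δ to stable)
t=11 Δ0: clk=1 u=0 r=0 p=0 v=0 q=0
  Δ1: clk:1→0
  (1Δ to stable)
t=12 Δ0: clk=0 u=0 r=0 p=0 v=0 q=0
  Δ1: clk:0→1
  Δ2: r:0→1
  Δ3: u:0→1, q:0→1
  Δ4: p:0→1, v:0→1
  Δ5: q:1→0
  Δ6: p:1→0
  (6Δ to stable)
t=13 Δ0: clk=1 u=1 r=1 p=0 v=1 q=0
  Δ1: clk:1→0
  (1Δ to stable)
t=14 Δ0: clk=0 u=1 r=1 p=0 v=1 q=0
  Δ1: clk:0→1
  Δ2: r:1→0
  Δ3: u:1→0, v:1→0, q:0→1
  Δ4: q:1→0
  (4Δ to stable)
t=15 Δ0: clk=1 u=0 r=0 p=0 v=0 q=0
  Δ1: clk:1→0
  (1Δ to stable)
t=16 Δ0: clk=0 u=0 r=0 p=0 v=0 q=0
  Δ1: clk:0→1
  Δ2: r:0→1
  Δ3: u:0→1, q:0→1
  Δ4: p:0→1, v:0→1
  Δ5: q:1→0
  Δ6: p:1→0
  (6Δ to stable)
t=17 Δ0: clk=1 u=1 r=1 p=0 v=1 q=0
  Δ1: clk:1→0
  (1Δ to stable)
t=18 Δ0: clk=0 u=1 r=1 p=0 v=1 q=0
  Δ1: clk:0→1
  Δ2: r:1→0
  Δ3: u:1→0, v:1→0, q:0→1
  Δ4: q:1→0
  (4Δ to stable)

4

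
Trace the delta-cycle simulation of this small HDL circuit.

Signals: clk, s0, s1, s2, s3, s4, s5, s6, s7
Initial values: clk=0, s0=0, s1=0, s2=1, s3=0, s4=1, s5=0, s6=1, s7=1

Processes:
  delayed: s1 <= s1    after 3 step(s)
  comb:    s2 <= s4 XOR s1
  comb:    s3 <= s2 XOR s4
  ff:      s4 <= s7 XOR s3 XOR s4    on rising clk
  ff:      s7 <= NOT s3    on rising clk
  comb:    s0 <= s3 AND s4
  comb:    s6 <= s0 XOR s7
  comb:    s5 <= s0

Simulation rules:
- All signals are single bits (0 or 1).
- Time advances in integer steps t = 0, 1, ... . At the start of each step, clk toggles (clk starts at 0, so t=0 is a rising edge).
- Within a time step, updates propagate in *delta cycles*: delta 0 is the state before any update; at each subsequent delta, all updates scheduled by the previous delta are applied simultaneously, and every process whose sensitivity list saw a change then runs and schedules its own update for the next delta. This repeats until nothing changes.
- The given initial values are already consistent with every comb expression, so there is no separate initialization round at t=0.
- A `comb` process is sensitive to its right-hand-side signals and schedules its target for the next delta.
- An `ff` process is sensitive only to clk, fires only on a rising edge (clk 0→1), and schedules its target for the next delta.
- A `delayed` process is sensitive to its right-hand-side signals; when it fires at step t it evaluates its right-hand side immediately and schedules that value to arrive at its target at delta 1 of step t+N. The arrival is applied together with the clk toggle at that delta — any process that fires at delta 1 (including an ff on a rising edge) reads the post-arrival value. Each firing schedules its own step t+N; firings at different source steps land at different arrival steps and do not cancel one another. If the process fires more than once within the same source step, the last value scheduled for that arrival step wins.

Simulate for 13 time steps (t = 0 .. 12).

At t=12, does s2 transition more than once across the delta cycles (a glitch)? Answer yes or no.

no

[bits: s3,s5,s1,s7,s6,s4,clk,s0,s2]
t=0: Δ0=000111001 Δ1=000111101 Δ2=000110101 Δ3=100110100 Δ4=000110100 | 4Δ
t=1: Δ0=000110100 Δ1=000110000 | 1Δ
t=2: Δ0=000110000 Δ1=000110100 Δ2=000111100 Δ3=100111101 Δ4=000111111 Δ5=010101101 Δ6=000111101 | 6Δ
t=3: Δ0=000111101 Δ1=000111001 | 1Δ
t=4: Δ0=000111001 Δ1=000111101 Δ2=000110101 Δ3=100110100 Δ4=000110100 | 4Δ
t=5: Δ0=000110100 Δ1=000110000 | 1Δ
t=6: Δ0=000110000 Δ1=000110100 Δ2=000111100 Δ3=100111101 Δ4=000111111 Δ5=010101101 Δ6=000111101 | 6Δ
t=7: Δ0=000111101 Δ1=000111001 | 1Δ
t=8: Δ0=000111001 Δ1=000111101 Δ2=000110101 Δ3=100110100 Δ4=000110100 | 4Δ
t=9: Δ0=000110100 Δ1=000110000 | 1Δ
t=10: Δ0=000110000 Δ1=000110100 Δ2=000111100 Δ3=100111101 Δ4=000111111 Δ5=010101101 Δ6=000111101 | 6Δ
t=11: Δ0=000111101 Δ1=000111001 | 1Δ
t=12: Δ0=000111001 Δ1=000111101 Δ2=000110101 Δ3=100110100 Δ4=000110100 | 4Δ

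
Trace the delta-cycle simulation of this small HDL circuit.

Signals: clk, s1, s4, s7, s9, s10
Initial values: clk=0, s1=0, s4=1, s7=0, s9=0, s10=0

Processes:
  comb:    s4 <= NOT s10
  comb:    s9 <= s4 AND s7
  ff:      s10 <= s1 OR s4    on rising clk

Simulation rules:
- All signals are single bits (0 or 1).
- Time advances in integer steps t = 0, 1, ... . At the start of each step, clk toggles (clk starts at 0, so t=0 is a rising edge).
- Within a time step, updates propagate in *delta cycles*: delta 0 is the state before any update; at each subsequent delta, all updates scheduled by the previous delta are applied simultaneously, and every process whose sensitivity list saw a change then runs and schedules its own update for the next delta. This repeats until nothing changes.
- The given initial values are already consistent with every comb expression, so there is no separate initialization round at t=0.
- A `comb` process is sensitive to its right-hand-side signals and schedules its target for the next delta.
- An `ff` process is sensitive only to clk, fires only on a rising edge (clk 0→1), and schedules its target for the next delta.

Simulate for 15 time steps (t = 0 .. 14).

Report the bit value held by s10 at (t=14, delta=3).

t0.Δ0 s9=0 clk=0 s4=1 s10=0 s7=0 s1=0
t0.Δ1 s9=0 clk=1 s4=1 s10=0 s7=0 s1=0
t0.Δ2 s9=0 clk=1 s4=1 s10=1 s7=0 s1=0
t0.Δ3 s9=0 clk=1 s4=0 s10=1 s7=0 s1=0
t1.Δ0 s9=0 clk=1 s4=0 s10=1 s7=0 s1=0
t1.Δ1 s9=0 clk=0 s4=0 s10=1 s7=0 s1=0
t2.Δ0 s9=0 clk=0 s4=0 s10=1 s7=0 s1=0
t2.Δ1 s9=0 clk=1 s4=0 s10=1 s7=0 s1=0
t2.Δ2 s9=0 clk=1 s4=0 s10=0 s7=0 s1=0
t2.Δ3 s9=0 clk=1 s4=1 s10=0 s7=0 s1=0
t3.Δ0 s9=0 clk=1 s4=1 s10=0 s7=0 s1=0
t3.Δ1 s9=0 clk=0 s4=1 s10=0 s7=0 s1=0
t4.Δ0 s9=0 clk=0 s4=1 s10=0 s7=0 s1=0
t4.Δ1 s9=0 clk=1 s4=1 s10=0 s7=0 s1=0
t4.Δ2 s9=0 clk=1 s4=1 s10=1 s7=0 s1=0
t4.Δ3 s9=0 clk=1 s4=0 s10=1 s7=0 s1=0
t5.Δ0 s9=0 clk=1 s4=0 s10=1 s7=0 s1=0
t5.Δ1 s9=0 clk=0 s4=0 s10=1 s7=0 s1=0
t6.Δ0 s9=0 clk=0 s4=0 s10=1 s7=0 s1=0
t6.Δ1 s9=0 clk=1 s4=0 s10=1 s7=0 s1=0
t6.Δ2 s9=0 clk=1 s4=0 s10=0 s7=0 s1=0
t6.Δ3 s9=0 clk=1 s4=1 s10=0 s7=0 s1=0
t7.Δ0 s9=0 clk=1 s4=1 s10=0 s7=0 s1=0
t7.Δ1 s9=0 clk=0 s4=1 s10=0 s7=0 s1=0
t8.Δ0 s9=0 clk=0 s4=1 s10=0 s7=0 s1=0
t8.Δ1 s9=0 clk=1 s4=1 s10=0 s7=0 s1=0
t8.Δ2 s9=0 clk=1 s4=1 s10=1 s7=0 s1=0
t8.Δ3 s9=0 clk=1 s4=0 s10=1 s7=0 s1=0
t9.Δ0 s9=0 clk=1 s4=0 s10=1 s7=0 s1=0
t9.Δ1 s9=0 clk=0 s4=0 s10=1 s7=0 s1=0
t10.Δ0 s9=0 clk=0 s4=0 s10=1 s7=0 s1=0
t10.Δ1 s9=0 clk=1 s4=0 s10=1 s7=0 s1=0
t10.Δ2 s9=0 clk=1 s4=0 s10=0 s7=0 s1=0
t10.Δ3 s9=0 clk=1 s4=1 s10=0 s7=0 s1=0
t11.Δ0 s9=0 clk=1 s4=1 s10=0 s7=0 s1=0
t11.Δ1 s9=0 clk=0 s4=1 s10=0 s7=0 s1=0
t12.Δ0 s9=0 clk=0 s4=1 s10=0 s7=0 s1=0
t12.Δ1 s9=0 clk=1 s4=1 s10=0 s7=0 s1=0
t12.Δ2 s9=0 clk=1 s4=1 s10=1 s7=0 s1=0
t12.Δ3 s9=0 clk=1 s4=0 s10=1 s7=0 s1=0
t13.Δ0 s9=0 clk=1 s4=0 s10=1 s7=0 s1=0
t13.Δ1 s9=0 clk=0 s4=0 s10=1 s7=0 s1=0
t14.Δ0 s9=0 clk=0 s4=0 s10=1 s7=0 s1=0
t14.Δ1 s9=0 clk=1 s4=0 s10=1 s7=0 s1=0
t14.Δ2 s9=0 clk=1 s4=0 s10=0 s7=0 s1=0
t14.Δ3 s9=0 clk=1 s4=1 s10=0 s7=0 s1=0

0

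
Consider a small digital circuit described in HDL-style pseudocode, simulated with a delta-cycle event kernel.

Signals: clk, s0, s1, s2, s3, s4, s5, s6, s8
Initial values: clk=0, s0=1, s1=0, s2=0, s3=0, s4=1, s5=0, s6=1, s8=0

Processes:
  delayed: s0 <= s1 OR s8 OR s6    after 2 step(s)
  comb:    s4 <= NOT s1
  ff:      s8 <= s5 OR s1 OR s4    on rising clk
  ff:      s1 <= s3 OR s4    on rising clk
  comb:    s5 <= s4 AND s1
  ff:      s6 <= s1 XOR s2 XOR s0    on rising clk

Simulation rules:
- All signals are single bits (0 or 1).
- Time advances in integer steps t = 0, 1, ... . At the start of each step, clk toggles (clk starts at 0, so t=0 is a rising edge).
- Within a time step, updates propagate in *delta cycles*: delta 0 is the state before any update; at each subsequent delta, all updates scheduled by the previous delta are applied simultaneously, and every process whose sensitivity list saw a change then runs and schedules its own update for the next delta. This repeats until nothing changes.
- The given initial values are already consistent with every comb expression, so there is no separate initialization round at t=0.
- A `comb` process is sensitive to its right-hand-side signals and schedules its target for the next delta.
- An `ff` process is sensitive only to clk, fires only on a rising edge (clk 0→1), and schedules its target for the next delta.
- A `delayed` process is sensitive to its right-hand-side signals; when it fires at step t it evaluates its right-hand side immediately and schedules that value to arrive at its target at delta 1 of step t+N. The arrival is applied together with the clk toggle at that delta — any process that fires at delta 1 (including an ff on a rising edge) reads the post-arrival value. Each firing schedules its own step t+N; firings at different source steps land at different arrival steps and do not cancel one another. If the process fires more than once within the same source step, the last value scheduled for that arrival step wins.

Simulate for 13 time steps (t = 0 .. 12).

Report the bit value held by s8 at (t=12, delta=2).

[bits: clk,s3,s1,s4,s8,s2,s6,s5,s0]
t=0: Δ0=000100101 Δ1=100100101 Δ2=101110101 Δ3=101010111 Δ4=101010101 | 4Δ
t=1: Δ0=101010101 Δ1=001010101 | 1Δ
t=2: Δ0=001010101 Δ1=101010101 Δ2=100010001 Δ3=100110001 | 3Δ
t=3: Δ0=100110001 Δ1=000110001 | 1Δ
t=4: Δ0=000110001 Δ1=100110001 Δ2=101110101 Δ3=101010111 Δ4=101010101 | 4Δ
t=5: Δ0=101010101 Δ1=001010101 | 1Δ
t=6: Δ0=001010101 Δ1=101010101 Δ2=100010001 Δ3=100110001 | 3Δ
t=7: Δ0=100110001 Δ1=000110001 | 1Δ
t=8: Δ0=000110001 Δ1=100110001 Δ2=101110101 Δ3=101010111 Δ4=101010101 | 4Δ
t=9: Δ0=101010101 Δ1=001010101 | 1Δ
t=10: Δ0=001010101 Δ1=101010101 Δ2=100010001 Δ3=100110001 | 3Δ
t=11: Δ0=100110001 Δ1=000110001 | 1Δ
t=12: Δ0=000110001 Δ1=100110001 Δ2=101110101 Δ3=101010111 Δ4=101010101 | 4Δ

1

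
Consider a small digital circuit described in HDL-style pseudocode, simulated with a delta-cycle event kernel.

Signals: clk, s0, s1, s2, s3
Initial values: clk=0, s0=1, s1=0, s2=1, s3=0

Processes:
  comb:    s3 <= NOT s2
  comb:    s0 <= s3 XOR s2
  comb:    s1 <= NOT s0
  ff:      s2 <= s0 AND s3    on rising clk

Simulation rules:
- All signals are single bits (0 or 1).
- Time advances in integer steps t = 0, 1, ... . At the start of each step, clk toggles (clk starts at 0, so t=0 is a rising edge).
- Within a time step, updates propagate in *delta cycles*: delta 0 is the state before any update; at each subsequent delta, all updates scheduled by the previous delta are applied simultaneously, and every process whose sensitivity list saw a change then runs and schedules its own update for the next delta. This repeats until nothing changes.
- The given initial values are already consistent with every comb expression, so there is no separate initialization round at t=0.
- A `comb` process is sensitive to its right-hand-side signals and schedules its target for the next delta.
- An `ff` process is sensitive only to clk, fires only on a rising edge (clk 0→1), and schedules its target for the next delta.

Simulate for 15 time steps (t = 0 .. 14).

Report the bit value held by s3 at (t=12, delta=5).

[bits: clk,s3,s2,s1,s0]
t=0: Δ0=00101 Δ1=10101 Δ2=10001 Δ3=11000 Δ4=11011 Δ5=11001 | 5Δ
t=1: Δ0=11001 Δ1=01001 | 1Δ
t=2: Δ0=01001 Δ1=11001 Δ2=11101 Δ3=10100 Δ4=10111 Δ5=10101 | 5Δ
t=3: Δ0=10101 Δ1=00101 | 1Δ
t=4: Δ0=00101 Δ1=10101 Δ2=10001 Δ3=11000 Δ4=11011 Δ5=11001 | 5Δ
t=5: Δ0=11001 Δ1=01001 | 1Δ
t=6: Δ0=01001 Δ1=11001 Δ2=11101 Δ3=10100 Δ4=10111 Δ5=10101 | 5Δ
t=7: Δ0=10101 Δ1=00101 | 1Δ
t=8: Δ0=00101 Δ1=10101 Δ2=10001 Δ3=11000 Δ4=11011 Δ5=11001 | 5Δ
t=9: Δ0=11001 Δ1=01001 | 1Δ
t=10: Δ0=01001 Δ1=11001 Δ2=11101 Δ3=10100 Δ4=10111 Δ5=10101 | 5Δ
t=11: Δ0=10101 Δ1=00101 | 1Δ
t=12: Δ0=00101 Δ1=10101 Δ2=10001 Δ3=11000 Δ4=11011 Δ5=11001 | 5Δ
t=13: Δ0=11001 Δ1=01001 | 1Δ
t=14: Δ0=01001 Δ1=11001 Δ2=11101 Δ3=10100 Δ4=10111 Δ5=10101 | 5Δ

1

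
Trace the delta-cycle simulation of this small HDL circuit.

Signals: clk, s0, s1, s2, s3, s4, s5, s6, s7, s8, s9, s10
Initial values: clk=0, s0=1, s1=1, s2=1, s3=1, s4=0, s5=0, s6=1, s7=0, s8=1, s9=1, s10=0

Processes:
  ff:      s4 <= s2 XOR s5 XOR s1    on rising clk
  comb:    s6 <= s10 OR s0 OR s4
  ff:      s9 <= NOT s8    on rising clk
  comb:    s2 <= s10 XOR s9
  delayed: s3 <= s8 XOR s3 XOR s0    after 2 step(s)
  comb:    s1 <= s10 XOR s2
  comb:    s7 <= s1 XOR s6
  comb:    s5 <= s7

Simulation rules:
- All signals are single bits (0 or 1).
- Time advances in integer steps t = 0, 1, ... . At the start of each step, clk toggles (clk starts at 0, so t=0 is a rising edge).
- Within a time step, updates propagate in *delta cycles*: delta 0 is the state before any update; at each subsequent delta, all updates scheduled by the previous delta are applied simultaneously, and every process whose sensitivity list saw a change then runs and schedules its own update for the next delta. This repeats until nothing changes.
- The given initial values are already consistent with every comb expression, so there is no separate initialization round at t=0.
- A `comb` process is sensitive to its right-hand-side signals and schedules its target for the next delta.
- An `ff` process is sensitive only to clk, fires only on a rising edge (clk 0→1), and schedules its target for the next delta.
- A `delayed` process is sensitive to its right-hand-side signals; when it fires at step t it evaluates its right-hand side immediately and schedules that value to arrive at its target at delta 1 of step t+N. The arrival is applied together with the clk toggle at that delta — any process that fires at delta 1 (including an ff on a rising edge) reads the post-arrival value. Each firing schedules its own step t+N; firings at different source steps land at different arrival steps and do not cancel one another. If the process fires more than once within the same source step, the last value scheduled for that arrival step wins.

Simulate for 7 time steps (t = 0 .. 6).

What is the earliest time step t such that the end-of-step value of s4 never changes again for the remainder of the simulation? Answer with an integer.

2

t=0 Δ0: s8=1 s2=1 s10=0 s0=1 clk=0 s4=0 s7=0 s1=1 s9=1 s5=0 s3=1 s6=1
  Δ1: clk:0→1
  Δ2: s9:1→0
  Δ3: s2:1→0
  Δ4: s1:1→0
  Δ5: s7:0→1
  Δ6: s5:0→1
  (6Δ to stable)
t=1 Δ0: s8=1 s2=0 s10=0 s0=1 clk=1 s4=0 s7=1 s1=0 s9=0 s5=1 s3=1 s6=1
  Δ1: clk:1→0
  (1Δ to stable)
t=2 Δ0: s8=1 s2=0 s10=0 s0=1 clk=0 s4=0 s7=1 s1=0 s9=0 s5=1 s3=1 s6=1
  Δ1: clk:0→1
  Δ2: s4:0→1
  (2Δ to stable)
t=3 Δ0: s8=1 s2=0 s10=0 s0=1 clk=1 s4=1 s7=1 s1=0 s9=0 s5=1 s3=1 s6=1
  Δ1: clk:1→0
  (1Δ to stable)
t=4 Δ0: s8=1 s2=0 s10=0 s0=1 clk=0 s4=1 s7=1 s1=0 s9=0 s5=1 s3=1 s6=1
  Δ1: clk:0→1
  (1Δ to stable)
t=5 Δ0: s8=1 s2=0 s10=0 s0=1 clk=1 s4=1 s7=1 s1=0 s9=0 s5=1 s3=1 s6=1
  Δ1: clk:1→0
  (1Δ to stable)
t=6 Δ0: s8=1 s2=0 s10=0 s0=1 clk=0 s4=1 s7=1 s1=0 s9=0 s5=1 s3=1 s6=1
  Δ1: clk:0→1
  (1Δ to stable)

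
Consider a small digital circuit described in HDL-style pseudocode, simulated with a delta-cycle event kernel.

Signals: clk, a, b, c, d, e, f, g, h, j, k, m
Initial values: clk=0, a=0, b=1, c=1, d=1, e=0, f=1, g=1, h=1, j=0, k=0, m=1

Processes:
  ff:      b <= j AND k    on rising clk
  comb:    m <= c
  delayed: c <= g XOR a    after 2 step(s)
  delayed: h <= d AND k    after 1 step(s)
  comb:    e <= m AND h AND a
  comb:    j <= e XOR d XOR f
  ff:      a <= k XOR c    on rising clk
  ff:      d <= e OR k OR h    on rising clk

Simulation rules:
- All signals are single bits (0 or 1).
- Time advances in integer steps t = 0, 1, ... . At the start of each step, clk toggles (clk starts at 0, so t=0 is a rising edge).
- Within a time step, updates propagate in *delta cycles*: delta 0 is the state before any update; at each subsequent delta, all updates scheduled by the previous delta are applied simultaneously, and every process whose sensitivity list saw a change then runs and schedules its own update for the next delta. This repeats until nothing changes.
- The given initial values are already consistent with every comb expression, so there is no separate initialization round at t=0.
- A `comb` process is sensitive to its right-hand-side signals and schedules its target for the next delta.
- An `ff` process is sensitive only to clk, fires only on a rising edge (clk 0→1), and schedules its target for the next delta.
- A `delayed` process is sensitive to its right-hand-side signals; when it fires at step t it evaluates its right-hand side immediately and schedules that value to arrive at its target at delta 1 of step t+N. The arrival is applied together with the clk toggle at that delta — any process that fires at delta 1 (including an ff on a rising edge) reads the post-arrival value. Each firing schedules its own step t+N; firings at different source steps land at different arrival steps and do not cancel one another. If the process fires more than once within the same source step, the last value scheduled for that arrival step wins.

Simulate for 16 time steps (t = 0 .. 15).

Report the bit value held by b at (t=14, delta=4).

t0.Δ0 a=0 h=1 b=1 k=0 e=0 c=1 d=1 g=1 clk=0 j=0 f=1 m=1
t0.Δ1 a=0 h=1 b=1 k=0 e=0 c=1 d=1 g=1 clk=1 j=0 f=1 m=1
t0.Δ2 a=1 h=1 b=0 k=0 e=0 c=1 d=1 g=1 clk=1 j=0 f=1 m=1
t0.Δ3 a=1 h=1 b=0 k=0 e=1 c=1 d=1 g=1 clk=1 j=0 f=1 m=1
t0.Δ4 a=1 h=1 b=0 k=0 e=1 c=1 d=1 g=1 clk=1 j=1 f=1 m=1
t1.Δ0 a=1 h=1 b=0 k=0 e=1 c=1 d=1 g=1 clk=1 j=1 f=1 m=1
t1.Δ1 a=1 h=1 b=0 k=0 e=1 c=1 d=1 g=1 clk=0 j=1 f=1 m=1
t2.Δ0 a=1 h=1 b=0 k=0 e=1 c=1 d=1 g=1 clk=0 j=1 f=1 m=1
t2.Δ1 a=1 h=1 b=0 k=0 e=1 c=0 d=1 g=1 clk=1 j=1 f=1 m=1
t2.Δ2 a=0 h=1 b=0 k=0 e=1 c=0 d=1 g=1 clk=1 j=1 f=1 m=0
t2.Δ3 a=0 h=1 b=0 k=0 e=0 c=0 d=1 g=1 clk=1 j=1 f=1 m=0
t2.Δ4 a=0 h=1 b=0 k=0 e=0 c=0 d=1 g=1 clk=1 j=0 f=1 m=0
t3.Δ0 a=0 h=1 b=0 k=0 e=0 c=0 d=1 g=1 clk=1 j=0 f=1 m=0
t3.Δ1 a=0 h=1 b=0 k=0 e=0 c=0 d=1 g=1 clk=0 j=0 f=1 m=0
t4.Δ0 a=0 h=1 b=0 k=0 e=0 c=0 d=1 g=1 clk=0 j=0 f=1 m=0
t4.Δ1 a=0 h=1 b=0 k=0 e=0 c=1 d=1 g=1 clk=1 j=0 f=1 m=0
t4.Δ2 a=1 h=1 b=0 k=0 e=0 c=1 d=1 g=1 clk=1 j=0 f=1 m=1
t4.Δ3 a=1 h=1 b=0 k=0 e=1 c=1 d=1 g=1 clk=1 j=0 f=1 m=1
t4.Δ4 a=1 h=1 b=0 k=0 e=1 c=1 d=1 g=1 clk=1 j=1 f=1 m=1
t5.Δ0 a=1 h=1 b=0 k=0 e=1 c=1 d=1 g=1 clk=1 j=1 f=1 m=1
t5.Δ1 a=1 h=1 b=0 k=0 e=1 c=1 d=1 g=1 clk=0 j=1 f=1 m=1
t6.Δ0 a=1 h=1 b=0 k=0 e=1 c=1 d=1 g=1 clk=0 j=1 f=1 m=1
t6.Δ1 a=1 h=1 b=0 k=0 e=1 c=0 d=1 g=1 clk=1 j=1 f=1 m=1
t6.Δ2 a=0 h=1 b=0 k=0 e=1 c=0 d=1 g=1 clk=1 j=1 f=1 m=0
t6.Δ3 a=0 h=1 b=0 k=0 e=0 c=0 d=1 g=1 clk=1 j=1 f=1 m=0
t6.Δ4 a=0 h=1 b=0 k=0 e=0 c=0 d=1 g=1 clk=1 j=0 f=1 m=0
t7.Δ0 a=0 h=1 b=0 k=0 e=0 c=0 d=1 g=1 clk=1 j=0 f=1 m=0
t7.Δ1 a=0 h=1 b=0 k=0 e=0 c=0 d=1 g=1 clk=0 j=0 f=1 m=0
t8.Δ0 a=0 h=1 b=0 k=0 e=0 c=0 d=1 g=1 clk=0 j=0 f=1 m=0
t8.Δ1 a=0 h=1 b=0 k=0 e=0 c=1 d=1 g=1 clk=1 j=0 f=1 m=0
t8.Δ2 a=1 h=1 b=0 k=0 e=0 c=1 d=1 g=1 clk=1 j=0 f=1 m=1
t8.Δ3 a=1 h=1 b=0 k=0 e=1 c=1 d=1 g=1 clk=1 j=0 f=1 m=1
t8.Δ4 a=1 h=1 b=0 k=0 e=1 c=1 d=1 g=1 clk=1 j=1 f=1 m=1
t9.Δ0 a=1 h=1 b=0 k=0 e=1 c=1 d=1 g=1 clk=1 j=1 f=1 m=1
t9.Δ1 a=1 h=1 b=0 k=0 e=1 c=1 d=1 g=1 clk=0 j=1 f=1 m=1
t10.Δ0 a=1 h=1 b=0 k=0 e=1 c=1 d=1 g=1 clk=0 j=1 f=1 m=1
t10.Δ1 a=1 h=1 b=0 k=0 e=1 c=0 d=1 g=1 clk=1 j=1 f=1 m=1
t10.Δ2 a=0 h=1 b=0 k=0 e=1 c=0 d=1 g=1 clk=1 j=1 f=1 m=0
t10.Δ3 a=0 h=1 b=0 k=0 e=0 c=0 d=1 g=1 clk=1 j=1 f=1 m=0
t10.Δ4 a=0 h=1 b=0 k=0 e=0 c=0 d=1 g=1 clk=1 j=0 f=1 m=0
t11.Δ0 a=0 h=1 b=0 k=0 e=0 c=0 d=1 g=1 clk=1 j=0 f=1 m=0
t11.Δ1 a=0 h=1 b=0 k=0 e=0 c=0 d=1 g=1 clk=0 j=0 f=1 m=0
t12.Δ0 a=0 h=1 b=0 k=0 e=0 c=0 d=1 g=1 clk=0 j=0 f=1 m=0
t12.Δ1 a=0 h=1 b=0 k=0 e=0 c=1 d=1 g=1 clk=1 j=0 f=1 m=0
t12.Δ2 a=1 h=1 b=0 k=0 e=0 c=1 d=1 g=1 clk=1 j=0 f=1 m=1
t12.Δ3 a=1 h=1 b=0 k=0 e=1 c=1 d=1 g=1 clk=1 j=0 f=1 m=1
t12.Δ4 a=1 h=1 b=0 k=0 e=1 c=1 d=1 g=1 clk=1 j=1 f=1 m=1
t13.Δ0 a=1 h=1 b=0 k=0 e=1 c=1 d=1 g=1 clk=1 j=1 f=1 m=1
t13.Δ1 a=1 h=1 b=0 k=0 e=1 c=1 d=1 g=1 clk=0 j=1 f=1 m=1
t14.Δ0 a=1 h=1 b=0 k=0 e=1 c=1 d=1 g=1 clk=0 j=1 f=1 m=1
t14.Δ1 a=1 h=1 b=0 k=0 e=1 c=0 d=1 g=1 clk=1 j=1 f=1 m=1
t14.Δ2 a=0 h=1 b=0 k=0 e=1 c=0 d=1 g=1 clk=1 j=1 f=1 m=0
t14.Δ3 a=0 h=1 b=0 k=0 e=0 c=0 d=1 g=1 clk=1 j=1 f=1 m=0
t14.Δ4 a=0 h=1 b=0 k=0 e=0 c=0 d=1 g=1 clk=1 j=0 f=1 m=0
t15.Δ0 a=0 h=1 b=0 k=0 e=0 c=0 d=1 g=1 clk=1 j=0 f=1 m=0
t15.Δ1 a=0 h=1 b=0 k=0 e=0 c=0 d=1 g=1 clk=0 j=0 f=1 m=0

0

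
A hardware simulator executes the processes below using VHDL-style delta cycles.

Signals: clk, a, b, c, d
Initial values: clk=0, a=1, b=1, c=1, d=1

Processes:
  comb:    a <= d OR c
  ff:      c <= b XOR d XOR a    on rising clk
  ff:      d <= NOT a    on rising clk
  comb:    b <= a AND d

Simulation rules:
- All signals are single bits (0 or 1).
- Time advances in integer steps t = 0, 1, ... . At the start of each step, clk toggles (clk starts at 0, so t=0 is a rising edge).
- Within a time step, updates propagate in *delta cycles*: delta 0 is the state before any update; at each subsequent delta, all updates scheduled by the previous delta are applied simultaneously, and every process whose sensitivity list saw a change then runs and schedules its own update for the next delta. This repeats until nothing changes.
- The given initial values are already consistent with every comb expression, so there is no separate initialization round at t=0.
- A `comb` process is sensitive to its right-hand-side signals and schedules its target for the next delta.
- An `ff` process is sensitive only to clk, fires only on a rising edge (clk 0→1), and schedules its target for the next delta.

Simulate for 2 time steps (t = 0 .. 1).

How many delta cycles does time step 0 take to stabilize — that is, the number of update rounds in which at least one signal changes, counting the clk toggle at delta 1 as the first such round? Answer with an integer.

[bits: a,b,d,c,clk]
t=0: Δ0=11110 Δ1=11111 Δ2=11011 Δ3=10011 | 3Δ
t=1: Δ0=10011 Δ1=10010 | 1Δ

3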